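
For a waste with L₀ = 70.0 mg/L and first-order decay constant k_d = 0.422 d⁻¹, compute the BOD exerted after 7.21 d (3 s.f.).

y ≈ 66.7 mg/L

y_t = L₀(1 − e^(−k_d t)) = 70.0 × (1 − e^(−0.422×7.21))
= 70.0 × (1 − 0.04771) = 70.0 × 0.9523 = 66.66 mg/L.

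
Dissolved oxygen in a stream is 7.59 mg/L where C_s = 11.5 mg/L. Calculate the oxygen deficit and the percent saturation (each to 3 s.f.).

D = C_s − C = 11.5 − 7.59 = 3.91 mg/L.
% saturation = 7.59/11.5 × 100 = 66.0 %.

D ≈ 3.91 mg/L; 66.0 % saturation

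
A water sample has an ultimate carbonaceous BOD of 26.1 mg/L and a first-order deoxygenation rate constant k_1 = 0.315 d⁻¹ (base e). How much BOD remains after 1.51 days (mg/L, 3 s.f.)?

L_t = L₀ e^(−k_1 t) = 26.1 × e^(−0.315×1.51) = 26.1 × 0.6215 = 16.22 mg/L.

L ≈ 16.2 mg/L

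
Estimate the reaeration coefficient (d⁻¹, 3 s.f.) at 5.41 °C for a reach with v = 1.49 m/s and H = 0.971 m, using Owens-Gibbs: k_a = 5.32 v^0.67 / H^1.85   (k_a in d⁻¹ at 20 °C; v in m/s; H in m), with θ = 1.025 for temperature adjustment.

k_a(20) = 5.32 × 1.49^0.67 / 0.971^1.85 = 5.32 × 1.306 / 0.9470 = 7.338 d⁻¹.
k_a(5.41) = 7.338 × 1.025^(5.41−20) = 7.338 × 0.6975 = 5.118 d⁻¹.

k_a ≈ 5.12 d⁻¹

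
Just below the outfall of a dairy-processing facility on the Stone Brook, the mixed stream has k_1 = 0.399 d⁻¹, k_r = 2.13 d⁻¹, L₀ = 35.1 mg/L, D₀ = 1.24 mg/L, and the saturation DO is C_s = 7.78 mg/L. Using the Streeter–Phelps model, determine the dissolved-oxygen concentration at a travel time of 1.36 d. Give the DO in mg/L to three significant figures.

k_1 L₀/(k_r−k_1) = 0.399×35.1/(2.13−0.399) = 14.00/1.731 = 8.091 mg/L.
e^(−k_1 t) = e^(−0.399×1.360) = 0.5812; e^(−k_r t) = e^(−2.13×1.360) = 0.05520.
D = 8.091 × (0.5812 − 0.05520) + 1.24 × 0.05520 = 4.256 + 0.06845 = 4.324 mg/L.
DO = C_s − D = 7.78 − 4.324 = 3.456 mg/L.

DO ≈ 3.46 mg/L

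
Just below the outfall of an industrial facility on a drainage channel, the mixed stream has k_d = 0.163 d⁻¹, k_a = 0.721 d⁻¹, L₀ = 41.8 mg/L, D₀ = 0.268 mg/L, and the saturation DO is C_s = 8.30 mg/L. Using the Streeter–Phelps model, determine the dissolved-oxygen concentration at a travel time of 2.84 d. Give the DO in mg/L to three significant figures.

k_d L₀/(k_a−k_d) = 0.163×41.8/(0.721−0.163) = 6.813/0.5580 = 12.21 mg/L.
e^(−k_d t) = e^(−0.163×2.840) = 0.6294; e^(−k_a t) = e^(−0.721×2.840) = 0.1290.
D = 12.21 × (0.6294 − 0.1290) + 0.268 × 0.1290 = 6.110 + 0.03458 = 6.145 mg/L.
DO = C_s − D = 8.30 − 6.145 = 2.155 mg/L.

DO ≈ 2.16 mg/L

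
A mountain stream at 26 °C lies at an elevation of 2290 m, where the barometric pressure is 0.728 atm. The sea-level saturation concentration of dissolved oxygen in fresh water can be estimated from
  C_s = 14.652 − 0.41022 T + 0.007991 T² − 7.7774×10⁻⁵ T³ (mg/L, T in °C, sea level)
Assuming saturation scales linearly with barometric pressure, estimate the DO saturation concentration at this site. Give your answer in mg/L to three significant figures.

C_s ≈ 5.84 mg/L

At sea level: C_s = 14.652 − 0.41022×26 + 0.007991×26² − 7.7774×10⁻⁵×26³ = 8.021 mg/L.
Pressure correction: C_s' = 8.021 × 0.728 = 5.839 mg/L.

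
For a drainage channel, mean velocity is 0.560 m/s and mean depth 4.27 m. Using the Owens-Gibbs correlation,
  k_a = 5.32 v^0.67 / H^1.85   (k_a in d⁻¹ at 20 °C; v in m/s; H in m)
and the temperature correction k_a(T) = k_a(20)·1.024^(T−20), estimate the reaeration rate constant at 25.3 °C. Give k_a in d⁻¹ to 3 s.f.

k_a ≈ 0.279 d⁻¹

k_a(20) = 5.32 × 0.560^0.67 / 4.27^1.85 = 5.32 × 0.6781 / 14.67 = 0.2460 d⁻¹.
k_a(25.3) = 0.2460 × 1.024^(25.3−20) = 0.2460 × 1.134 = 0.2789 d⁻¹.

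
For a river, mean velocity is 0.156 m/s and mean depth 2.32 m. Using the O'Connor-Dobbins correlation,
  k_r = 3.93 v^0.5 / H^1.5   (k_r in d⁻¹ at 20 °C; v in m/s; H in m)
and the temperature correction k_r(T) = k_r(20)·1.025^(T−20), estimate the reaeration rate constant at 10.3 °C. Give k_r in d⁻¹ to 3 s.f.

k_r(20) = 3.93 × 0.156^0.5 / 2.32^1.5 = 3.93 × 0.3950 / 3.534 = 0.4393 d⁻¹.
k_r(10.3) = 0.4393 × 1.025^(10.3−20) = 0.4393 × 0.7870 = 0.3457 d⁻¹.

k_r ≈ 0.346 d⁻¹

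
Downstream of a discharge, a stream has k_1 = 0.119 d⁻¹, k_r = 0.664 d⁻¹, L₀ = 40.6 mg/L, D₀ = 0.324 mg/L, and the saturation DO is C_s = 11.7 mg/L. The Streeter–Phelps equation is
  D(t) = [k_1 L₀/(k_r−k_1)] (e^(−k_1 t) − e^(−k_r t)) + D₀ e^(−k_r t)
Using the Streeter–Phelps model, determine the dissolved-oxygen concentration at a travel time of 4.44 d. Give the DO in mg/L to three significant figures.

DO ≈ 6.92 mg/L

k_1 L₀/(k_r−k_1) = 0.119×40.6/(0.664−0.119) = 4.831/0.5450 = 8.865 mg/L.
e^(−k_1 t) = e^(−0.119×4.440) = 0.5896; e^(−k_r t) = e^(−0.664×4.440) = 0.05244.
D = 8.865 × (0.5896 − 0.05244) + 0.324 × 0.05244 = 4.762 + 0.01699 = 4.779 mg/L.
DO = C_s − D = 11.7 − 4.779 = 6.921 mg/L.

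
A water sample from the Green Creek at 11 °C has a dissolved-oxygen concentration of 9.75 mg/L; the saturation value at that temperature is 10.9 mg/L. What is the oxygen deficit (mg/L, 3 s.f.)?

D ≈ 1.15 mg/L

D = C_s − C = 10.9 − 9.75 = 1.15 mg/L.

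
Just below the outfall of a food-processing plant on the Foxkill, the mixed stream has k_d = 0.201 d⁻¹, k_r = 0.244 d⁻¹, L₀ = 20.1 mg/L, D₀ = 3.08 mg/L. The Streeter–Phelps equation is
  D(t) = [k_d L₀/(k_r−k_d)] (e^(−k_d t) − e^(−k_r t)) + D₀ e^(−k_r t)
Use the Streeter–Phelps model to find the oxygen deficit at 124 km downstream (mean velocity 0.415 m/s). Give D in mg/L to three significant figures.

D ≈ 7.80 mg/L

Travel time t = x/v = 124 km / (0.415 m/s) = 124000 m / 0.415 m/s = 298800 s = 3.458 d.
k_d L₀/(k_r−k_d) = 0.201×20.1/(0.244−0.201) = 4.040/0.04300 = 93.96 mg/L.
e^(−k_d t) = e^(−0.201×3.458) = 0.4990; e^(−k_r t) = e^(−0.244×3.458) = 0.4301.
D = 93.96 × (0.4990 − 0.4301) + 3.08 × 0.4301 = 6.479 + 1.325 = 7.803 mg/L.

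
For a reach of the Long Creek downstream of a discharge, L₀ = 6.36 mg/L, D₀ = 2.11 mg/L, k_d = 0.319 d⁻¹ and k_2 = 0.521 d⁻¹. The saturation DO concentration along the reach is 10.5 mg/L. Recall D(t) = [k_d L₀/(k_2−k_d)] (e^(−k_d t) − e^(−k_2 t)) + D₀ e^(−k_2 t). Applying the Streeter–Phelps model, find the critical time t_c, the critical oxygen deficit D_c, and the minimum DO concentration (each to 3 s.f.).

t_c = [1/(k_2−k_d)] ln[(k_2/k_d)(1 − D₀(k_2−k_d)/(k_d L₀))]
= [1/(0.521−0.319)] ln[(0.521/0.319)(1 − 2.11×0.2020/(0.319×6.36))]
= (1/0.2020) ln[1.633 × 0.7899] = 4.950 × ln(1.290) = 4.950 × 0.2547 = 1.261 d.
D_c = (k_d/k_2) L₀ e^(−k_d t_c) = (0.319/0.521) × 6.36 × e^(−0.319×1.261) = 0.6123 × 6.36 × 0.6688 = 2.604 mg/L.
Minimum DO = C_s − D_c = 10.5 − 2.604 = 7.896 mg/L.

t_c ≈ 1.26 d; D_c ≈ 2.60 mg/L; min DO ≈ 7.90 mg/L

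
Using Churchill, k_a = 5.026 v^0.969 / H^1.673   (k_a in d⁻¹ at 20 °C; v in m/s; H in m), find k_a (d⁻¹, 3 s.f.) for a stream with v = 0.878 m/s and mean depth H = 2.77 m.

k_a = 5.026 × 0.878^0.969 / 2.77^1.673 = 5.026 × 0.8815 / 5.499 = 0.8057 d⁻¹.

k_a ≈ 0.806 d⁻¹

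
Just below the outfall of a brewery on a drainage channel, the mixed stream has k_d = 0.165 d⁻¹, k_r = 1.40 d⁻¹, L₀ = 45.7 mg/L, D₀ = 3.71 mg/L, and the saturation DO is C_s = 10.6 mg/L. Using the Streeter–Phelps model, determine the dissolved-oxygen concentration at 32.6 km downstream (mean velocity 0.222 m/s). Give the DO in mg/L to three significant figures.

Travel time t = x/v = 32.6 km / (0.222 m/s) = 32600 m / 0.222 m/s = 146800 s = 1.700 d.
k_d L₀/(k_r−k_d) = 0.165×45.7/(1.40−0.165) = 7.541/1.235 = 6.106 mg/L.
e^(−k_d t) = e^(−0.165×1.700) = 0.7555; e^(−k_r t) = e^(−1.40×1.700) = 0.09260.
D = 6.106 × (0.7555 − 0.09260) + 3.71 × 0.09260 = 4.047 + 0.3435 = 4.391 mg/L.
DO = C_s − D = 10.6 − 4.391 = 6.209 mg/L.

DO ≈ 6.21 mg/L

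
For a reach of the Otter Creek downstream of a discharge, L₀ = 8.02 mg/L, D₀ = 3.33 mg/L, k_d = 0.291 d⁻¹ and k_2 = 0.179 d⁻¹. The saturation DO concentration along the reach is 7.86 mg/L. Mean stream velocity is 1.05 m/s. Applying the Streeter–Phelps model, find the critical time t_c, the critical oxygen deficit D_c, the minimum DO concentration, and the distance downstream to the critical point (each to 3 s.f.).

At the critical point dD/dt = 0, so k_d L₀ e^(−k_d t) = k_2 D. Substituting D(t) from the Streeter–Phelps equation and solving for t gives
t_c = ln[(k_2/k_d)(1 − D₀(k_2−k_d)/(k_d L₀))] / (k_2−k_d).
Here k_2−k_d = -0.1120 d⁻¹ and 1 − D₀(k_2−k_d)/(k_d L₀) = 1 − 3.33×-0.1120/(0.291×8.02) = 1.160, so
t_c = ln(0.6151 × 1.160) / -0.1120 = -0.3377 / -0.1120 = 3.015 d.
D_c = (k_d/k_2) L₀ e^(−k_d t_c) = (0.291/0.179) × 8.02 × e^(−0.291×3.015) = 1.626 × 8.02 × 0.4159 = 5.422 mg/L.
Minimum DO = C_s − D_c = 7.86 − 5.422 = 2.438 mg/L.
x_c = v t_c = 1.05 m/s × 3.015 d × 86400 s/d = 273500 m ≈ 274 km.

t_c ≈ 3.02 d; D_c ≈ 5.42 mg/L; min DO ≈ 2.44 mg/L; x_c ≈ 274 km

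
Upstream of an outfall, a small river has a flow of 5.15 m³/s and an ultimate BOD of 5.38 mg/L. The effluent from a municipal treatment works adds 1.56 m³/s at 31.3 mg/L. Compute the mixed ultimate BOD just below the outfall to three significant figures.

Flow-weighted mixing: C = (Q_r C_r + Q_w C_w)/(Q_r + Q_w)
= (5.15×5.38 + 1.56×31.3)/(5.15 + 1.56) = 76.53/6.710 = 11.41 mg/L.

11.4 mg/L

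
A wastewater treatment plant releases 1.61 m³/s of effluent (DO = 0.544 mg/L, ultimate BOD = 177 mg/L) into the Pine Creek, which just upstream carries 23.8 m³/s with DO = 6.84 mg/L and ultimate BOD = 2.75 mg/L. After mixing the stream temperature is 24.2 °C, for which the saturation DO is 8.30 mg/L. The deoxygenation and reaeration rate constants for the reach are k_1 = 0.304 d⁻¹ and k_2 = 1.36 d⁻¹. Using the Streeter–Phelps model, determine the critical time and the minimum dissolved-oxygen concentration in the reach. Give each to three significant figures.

t_c ≈ 0.821 d; minimum DO ≈ 5.90 mg/L

Mixed DO = (23.8×6.84 + 1.61×0.544)/(23.8+1.61) = 163.7/25.41 = 6.441 mg/L.
Mixed L₀ = (23.8×2.75 + 1.61×177)/(25.41) = 350.4/25.41 = 13.79 mg/L.
Initial deficit D₀ = C_s − DO₀ = 8.30 − 6.441 = 1.859 mg/L.
t_c = (1/1.056) ln[(1.36/0.304)(1 − 1.859×1.056/(0.304×13.79))] = 0.9470 × ln(2.379) = 0.8207 d.
D_c = (0.304/1.36) × 13.79 × e^(−0.304×0.8207) = 0.2235 × 13.79 × 0.7792 = 2.402 mg/L.
Minimum DO = 8.30 − 2.402 = 5.898 mg/L.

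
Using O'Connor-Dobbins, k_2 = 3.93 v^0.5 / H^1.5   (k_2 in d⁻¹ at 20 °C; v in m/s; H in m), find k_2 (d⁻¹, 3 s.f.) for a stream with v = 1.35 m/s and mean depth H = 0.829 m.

k_2 ≈ 6.05 d⁻¹

k_2 = 3.93 × 1.35^0.5 / 0.829^1.5 = 3.93 × 1.162 / 0.7548 = 6.050 d⁻¹.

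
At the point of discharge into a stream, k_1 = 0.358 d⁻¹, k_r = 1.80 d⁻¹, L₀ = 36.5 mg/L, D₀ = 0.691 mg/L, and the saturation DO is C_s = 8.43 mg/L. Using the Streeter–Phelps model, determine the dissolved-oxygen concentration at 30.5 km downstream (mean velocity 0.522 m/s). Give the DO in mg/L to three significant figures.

Travel time t = x/v = 30.5 km / (0.522 m/s) = 30500 m / 0.522 m/s = 58430 s = 0.6763 d.
k_1 L₀/(k_r−k_1) = 0.358×36.5/(1.80−0.358) = 13.07/1.442 = 9.062 mg/L.
e^(−k_1 t) = e^(−0.358×0.6763) = 0.7850; e^(−k_r t) = e^(−1.80×0.6763) = 0.2960.
D = 9.062 × (0.7850 − 0.2960) + 0.691 × 0.2960 = 4.431 + 0.2046 = 4.635 mg/L.
DO = C_s − D = 8.43 − 4.635 = 3.795 mg/L.

DO ≈ 3.79 mg/L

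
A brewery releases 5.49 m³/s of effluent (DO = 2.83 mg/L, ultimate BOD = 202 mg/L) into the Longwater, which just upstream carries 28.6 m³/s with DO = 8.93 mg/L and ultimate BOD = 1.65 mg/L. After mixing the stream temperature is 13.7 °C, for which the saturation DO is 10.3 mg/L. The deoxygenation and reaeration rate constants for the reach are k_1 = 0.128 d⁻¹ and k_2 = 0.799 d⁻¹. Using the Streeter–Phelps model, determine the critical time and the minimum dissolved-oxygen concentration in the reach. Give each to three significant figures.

Mixed DO = (28.6×8.93 + 5.49×2.83)/(28.6+5.49) = 270.9/34.09 = 7.948 mg/L.
Mixed L₀ = (28.6×1.65 + 5.49×202)/(34.09) = 1156/34.09 = 33.92 mg/L.
Initial deficit D₀ = C_s − DO₀ = 10.3 − 7.948 = 2.352 mg/L.
t_c = (1/0.6710) ln[(0.799/0.128)(1 − 2.352×0.6710/(0.128×33.92))] = 1.490 × ln(3.973) = 2.056 d.
D_c = (0.128/0.799) × 33.92 × e^(−0.128×2.056) = 0.1602 × 33.92 × 0.7686 = 4.176 mg/L.
Minimum DO = 10.3 − 4.176 = 6.124 mg/L.

t_c ≈ 2.06 d; minimum DO ≈ 6.12 mg/L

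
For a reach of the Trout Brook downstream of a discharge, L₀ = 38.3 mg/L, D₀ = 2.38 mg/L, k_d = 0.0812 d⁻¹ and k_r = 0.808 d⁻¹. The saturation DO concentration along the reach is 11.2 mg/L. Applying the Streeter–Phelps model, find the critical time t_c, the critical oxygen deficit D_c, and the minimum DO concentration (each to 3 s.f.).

t_c ≈ 2.04 d; D_c ≈ 3.26 mg/L; min DO ≈ 7.94 mg/L

t_c = [1/(k_r−k_d)] ln[(k_r/k_d)(1 − D₀(k_r−k_d)/(k_d L₀))]
= [1/(0.808−0.0812)] ln[(0.808/0.0812)(1 − 2.38×0.7268/(0.0812×38.3))]
= (1/0.7268) ln[9.951 × 0.4438] = 1.376 × ln(4.416) = 1.376 × 1.485 = 2.044 d.
D_c = (k_d/k_r) L₀ e^(−k_d t_c) = (0.0812/0.808) × 38.3 × e^(−0.0812×2.044) = 0.1005 × 38.3 × 0.8471 = 3.260 mg/L.
Minimum DO = C_s − D_c = 11.2 − 3.260 = 7.940 mg/L.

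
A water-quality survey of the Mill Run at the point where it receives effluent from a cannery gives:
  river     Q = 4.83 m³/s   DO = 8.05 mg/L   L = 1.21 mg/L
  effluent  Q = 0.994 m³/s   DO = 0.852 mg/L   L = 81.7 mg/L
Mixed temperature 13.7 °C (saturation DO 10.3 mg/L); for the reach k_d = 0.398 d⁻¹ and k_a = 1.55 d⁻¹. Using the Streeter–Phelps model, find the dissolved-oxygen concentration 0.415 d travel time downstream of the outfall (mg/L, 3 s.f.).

Mixed DO = (4.83×8.05 + 0.994×0.852)/(4.83+0.994) = 39.73/5.824 = 6.821 mg/L.
Mixed L₀ = (4.83×1.21 + 0.994×81.7)/(5.824) = 87.05/5.824 = 14.95 mg/L.
Initial deficit D₀ = C_s − DO₀ = 10.3 − 6.821 = 3.479 mg/L.
D(0.415) = [0.398×14.95/(1.55−0.398)](e^(−0.398×0.415) − e^(−1.55×0.415)) + 3.479 e^(−1.55×0.415)
= 5.164 × (0.8477 − 0.5256) + 3.479 × 0.5256 = 3.492 mg/L.
DO = 10.3 − 3.492 = 6.808 mg/L.

DO ≈ 6.81 mg/L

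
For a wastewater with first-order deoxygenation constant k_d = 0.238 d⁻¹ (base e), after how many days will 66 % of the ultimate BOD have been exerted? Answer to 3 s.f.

y/L₀ = 1 − e^(−k_d t) = 0.66 ⇒ e^(−k_d t) = 0.340
t = −ln(0.340) / 0.238 = 1.079 / 0.238 = 4.533 d.

t ≈ 4.53 d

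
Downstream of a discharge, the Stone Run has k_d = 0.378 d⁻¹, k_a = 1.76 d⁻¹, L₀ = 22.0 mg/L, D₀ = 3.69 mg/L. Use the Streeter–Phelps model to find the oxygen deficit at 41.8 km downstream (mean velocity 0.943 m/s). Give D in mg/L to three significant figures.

Travel time t = x/v = 41.8 km / (0.943 m/s) = 41800 m / 0.943 m/s = 44330 s = 0.5130 d.
k_d L₀/(k_a−k_d) = 0.378×22.0/(1.76−0.378) = 8.316/1.382 = 6.017 mg/L.
e^(−k_d t) = e^(−0.378×0.5130) = 0.8237; e^(−k_a t) = e^(−1.76×0.5130) = 0.4054.
D = 6.017 × (0.8237 − 0.4054) + 3.69 × 0.4054 = 2.517 + 1.496 = 4.013 mg/L.

D ≈ 4.01 mg/L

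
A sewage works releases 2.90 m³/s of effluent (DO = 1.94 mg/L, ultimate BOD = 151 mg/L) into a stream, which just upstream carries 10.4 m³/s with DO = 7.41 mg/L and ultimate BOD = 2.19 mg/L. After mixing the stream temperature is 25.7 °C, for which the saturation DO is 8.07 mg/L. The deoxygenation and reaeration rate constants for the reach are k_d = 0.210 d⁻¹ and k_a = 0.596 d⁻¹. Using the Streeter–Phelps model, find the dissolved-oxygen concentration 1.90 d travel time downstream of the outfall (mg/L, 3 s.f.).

DO ≈ 0.901 mg/L

Mixed DO = (10.4×7.41 + 2.90×1.94)/(10.4+2.90) = 82.69/13.30 = 6.217 mg/L.
Mixed L₀ = (10.4×2.19 + 2.90×151)/(13.30) = 460.7/13.30 = 34.64 mg/L.
Initial deficit D₀ = C_s − DO₀ = 8.07 − 6.217 = 1.853 mg/L.
D(1.90) = [0.210×34.64/(0.596−0.210)](e^(−0.210×1.90) − e^(−0.596×1.90)) + 1.853 e^(−0.596×1.90)
= 18.84 × (0.6710 − 0.3223) + 1.853 × 0.3223 = 7.169 mg/L.
DO = 8.07 − 7.169 = 0.9014 mg/L.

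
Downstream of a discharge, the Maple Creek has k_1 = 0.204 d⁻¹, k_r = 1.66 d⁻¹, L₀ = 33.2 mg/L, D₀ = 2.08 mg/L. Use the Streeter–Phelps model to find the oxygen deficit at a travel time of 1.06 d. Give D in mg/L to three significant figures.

D ≈ 3.30 mg/L

k_1 L₀/(k_r−k_1) = 0.204×33.2/(1.66−0.204) = 6.773/1.456 = 4.652 mg/L.
e^(−k_1 t) = e^(−0.204×1.060) = 0.8055; e^(−k_r t) = e^(−1.66×1.060) = 0.1721.
D = 4.652 × (0.8055 − 0.1721) + 2.08 × 0.1721 = 2.946 + 0.3580 = 3.304 mg/L.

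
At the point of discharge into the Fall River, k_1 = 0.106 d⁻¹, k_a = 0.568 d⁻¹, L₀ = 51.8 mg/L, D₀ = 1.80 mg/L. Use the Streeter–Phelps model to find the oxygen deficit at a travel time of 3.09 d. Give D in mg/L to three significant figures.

k_1 L₀/(k_a−k_1) = 0.106×51.8/(0.568−0.106) = 5.491/0.4620 = 11.88 mg/L.
e^(−k_1 t) = e^(−0.106×3.090) = 0.7207; e^(−k_a t) = e^(−0.568×3.090) = 0.1729.
D = 11.88 × (0.7207 − 0.1729) + 1.80 × 0.1729 = 6.511 + 0.3112 = 6.822 mg/L.

D ≈ 6.82 mg/L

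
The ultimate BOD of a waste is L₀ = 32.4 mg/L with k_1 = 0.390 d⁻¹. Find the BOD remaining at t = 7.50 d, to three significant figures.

L_t = L₀ e^(−k_1 t) = 32.4 × e^(−0.390×7.50) = 32.4 × 0.05366 = 1.739 mg/L.

L ≈ 1.74 mg/L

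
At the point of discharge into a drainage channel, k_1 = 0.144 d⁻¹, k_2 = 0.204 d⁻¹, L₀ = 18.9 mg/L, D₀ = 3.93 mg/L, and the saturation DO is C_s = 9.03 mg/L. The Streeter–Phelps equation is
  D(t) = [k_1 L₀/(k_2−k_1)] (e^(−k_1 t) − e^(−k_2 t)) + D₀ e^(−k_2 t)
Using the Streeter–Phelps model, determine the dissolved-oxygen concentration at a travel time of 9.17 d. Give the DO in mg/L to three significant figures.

k_1 L₀/(k_2−k_1) = 0.144×18.9/(0.204−0.144) = 2.722/0.06000 = 45.36 mg/L.
e^(−k_1 t) = e^(−0.144×9.170) = 0.2670; e^(−k_2 t) = e^(−0.204×9.170) = 0.1540.
D = 45.36 × (0.2670 − 0.1540) + 3.93 × 0.1540 = 5.125 + 0.6053 = 5.730 mg/L.
DO = C_s − D = 9.03 − 5.730 = 3.300 mg/L.

DO ≈ 3.30 mg/L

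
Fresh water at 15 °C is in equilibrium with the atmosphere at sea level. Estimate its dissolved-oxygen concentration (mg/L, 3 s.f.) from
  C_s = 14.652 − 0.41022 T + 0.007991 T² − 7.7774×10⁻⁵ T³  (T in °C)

C_s ≈ 10.0 mg/L

C_s = 14.652 − 0.41022×15 + 0.007991×15² − 7.7774×10⁻⁵×15³ = 10.03 mg/L.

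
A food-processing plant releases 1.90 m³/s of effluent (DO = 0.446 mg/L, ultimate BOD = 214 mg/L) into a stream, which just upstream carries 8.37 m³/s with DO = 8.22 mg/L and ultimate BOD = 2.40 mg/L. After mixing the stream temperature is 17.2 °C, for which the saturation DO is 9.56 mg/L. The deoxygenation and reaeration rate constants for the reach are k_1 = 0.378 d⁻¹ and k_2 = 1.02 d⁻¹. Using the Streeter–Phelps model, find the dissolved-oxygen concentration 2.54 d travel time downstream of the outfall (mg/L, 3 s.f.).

DO ≈ 1.82 mg/L

Mixed DO = (8.37×8.22 + 1.90×0.446)/(8.37+1.90) = 69.65/10.27 = 6.782 mg/L.
Mixed L₀ = (8.37×2.40 + 1.90×214)/(10.27) = 426.7/10.27 = 41.55 mg/L.
Initial deficit D₀ = C_s − DO₀ = 9.56 − 6.782 = 2.778 mg/L.
D(2.54) = [0.378×41.55/(1.02−0.378)](e^(−0.378×2.54) − e^(−1.02×2.54)) + 2.778 e^(−1.02×2.54)
= 24.46 × (0.3828 − 0.07496) + 2.778 × 0.07496 = 7.740 mg/L.
DO = 9.56 − 7.740 = 1.820 mg/L.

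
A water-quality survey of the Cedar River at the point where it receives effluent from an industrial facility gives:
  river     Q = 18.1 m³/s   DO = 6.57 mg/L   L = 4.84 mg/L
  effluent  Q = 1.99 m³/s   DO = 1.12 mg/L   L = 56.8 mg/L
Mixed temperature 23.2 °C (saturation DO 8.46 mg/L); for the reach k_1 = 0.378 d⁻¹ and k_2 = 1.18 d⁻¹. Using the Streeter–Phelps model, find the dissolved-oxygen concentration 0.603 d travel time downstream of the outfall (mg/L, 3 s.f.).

DO ≈ 5.83 mg/L

Mixed DO = (18.1×6.57 + 1.99×1.12)/(18.1+1.99) = 121.1/20.09 = 6.030 mg/L.
Mixed L₀ = (18.1×4.84 + 1.99×56.8)/(20.09) = 200.6/20.09 = 9.987 mg/L.
Initial deficit D₀ = C_s − DO₀ = 8.46 − 6.030 = 2.430 mg/L.
D(0.603) = [0.378×9.987/(1.18−0.378)](e^(−0.378×0.603) − e^(−1.18×0.603)) + 2.430 e^(−1.18×0.603)
= 4.707 × (0.7962 − 0.4909) + 2.430 × 0.4909 = 2.630 mg/L.
DO = 8.46 − 2.630 = 5.830 mg/L.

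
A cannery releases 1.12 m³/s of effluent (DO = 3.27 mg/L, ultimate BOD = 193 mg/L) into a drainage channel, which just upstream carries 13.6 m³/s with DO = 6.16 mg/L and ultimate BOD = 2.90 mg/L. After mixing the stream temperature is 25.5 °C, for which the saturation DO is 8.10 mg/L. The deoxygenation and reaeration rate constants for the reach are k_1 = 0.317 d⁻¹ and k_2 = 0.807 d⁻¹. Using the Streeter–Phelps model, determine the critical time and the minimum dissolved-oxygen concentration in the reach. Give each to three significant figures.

t_c ≈ 1.47 d; minimum DO ≈ 3.82 mg/L

Mixed DO = (13.6×6.16 + 1.12×3.27)/(13.6+1.12) = 87.44/14.72 = 5.940 mg/L.
Mixed L₀ = (13.6×2.90 + 1.12×193)/(14.72) = 255.6/14.72 = 17.36 mg/L.
Initial deficit D₀ = C_s − DO₀ = 8.10 − 5.940 = 2.160 mg/L.
t_c = (1/0.4900) ln[(0.807/0.317)(1 − 2.160×0.4900/(0.317×17.36))] = 2.041 × ln(2.056) = 1.471 d.
D_c = (0.317/0.807) × 17.36 × e^(−0.317×1.471) = 0.3928 × 17.36 × 0.6273 = 4.279 mg/L.
Minimum DO = 8.10 − 4.279 = 3.821 mg/L.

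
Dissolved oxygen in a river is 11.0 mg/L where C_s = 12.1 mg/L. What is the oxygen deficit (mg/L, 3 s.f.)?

D = C_s − C = 12.1 − 11.0 = 1.10 mg/L.

D ≈ 1.10 mg/L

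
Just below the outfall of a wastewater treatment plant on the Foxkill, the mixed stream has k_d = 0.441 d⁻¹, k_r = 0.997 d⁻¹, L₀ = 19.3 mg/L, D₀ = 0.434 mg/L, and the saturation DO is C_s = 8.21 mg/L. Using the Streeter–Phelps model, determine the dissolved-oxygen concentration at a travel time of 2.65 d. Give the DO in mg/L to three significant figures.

k_d L₀/(k_r−k_d) = 0.441×19.3/(0.997−0.441) = 8.511/0.5560 = 15.31 mg/L.
e^(−k_d t) = e^(−0.441×2.650) = 0.3108; e^(−k_r t) = e^(−0.997×2.650) = 0.07122.
D = 15.31 × (0.3108 − 0.07122) + 0.434 × 0.07122 = 3.667 + 0.03091 = 3.698 mg/L.
DO = C_s − D = 8.21 − 3.698 = 4.512 mg/L.

DO ≈ 4.51 mg/L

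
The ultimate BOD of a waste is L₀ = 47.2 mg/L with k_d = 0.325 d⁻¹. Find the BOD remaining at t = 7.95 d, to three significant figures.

L_t = L₀ e^(−k_d t) = 47.2 × e^(−0.325×7.95) = 47.2 × 0.07549 = 3.563 mg/L.

L ≈ 3.56 mg/L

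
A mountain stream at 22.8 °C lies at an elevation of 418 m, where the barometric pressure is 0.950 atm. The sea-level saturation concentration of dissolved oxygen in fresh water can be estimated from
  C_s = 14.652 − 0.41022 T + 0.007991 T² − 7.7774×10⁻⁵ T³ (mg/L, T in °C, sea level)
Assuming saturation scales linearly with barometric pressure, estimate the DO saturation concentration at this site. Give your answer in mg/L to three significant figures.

At sea level: C_s = 14.652 − 0.41022×22.8 + 0.007991×22.8² − 7.7774×10⁻⁵×22.8³ = 8.531 mg/L.
Pressure correction: C_s' = 8.531 × 0.950 = 8.105 mg/L.

C_s ≈ 8.10 mg/L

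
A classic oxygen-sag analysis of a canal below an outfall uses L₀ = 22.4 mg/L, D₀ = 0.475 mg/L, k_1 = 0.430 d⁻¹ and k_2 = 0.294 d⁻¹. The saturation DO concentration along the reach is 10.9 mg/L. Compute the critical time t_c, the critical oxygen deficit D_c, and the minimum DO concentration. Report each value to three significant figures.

t_c ≈ 2.75 d; D_c ≈ 10.1 mg/L; min DO ≈ 0.843 mg/L

At the critical point dD/dt = 0, so k_1 L₀ e^(−k_1 t) = k_2 D. Substituting D(t) from the Streeter–Phelps equation and solving for t gives
t_c = ln[(k_2/k_1)(1 − D₀(k_2−k_1)/(k_1 L₀))] / (k_2−k_1).
Here k_2−k_1 = -0.1360 d⁻¹ and 1 − D₀(k_2−k_1)/(k_1 L₀) = 1 − 0.475×-0.1360/(0.430×22.4) = 1.007, so
t_c = ln(0.6837 × 1.007) / -0.1360 = -0.3735 / -0.1360 = 2.746 d.
L(t_c) = L₀ e^(−k_1 t_c) = 22.4 × 0.3070 = 6.876 mg/L, and at the critical point k_2 D_c = k_1 L, so D_c = (0.430/0.294) × 6.876 = 10.06 mg/L.
Minimum DO = C_s − D_c = 10.9 − 10.06 = 0.8429 mg/L.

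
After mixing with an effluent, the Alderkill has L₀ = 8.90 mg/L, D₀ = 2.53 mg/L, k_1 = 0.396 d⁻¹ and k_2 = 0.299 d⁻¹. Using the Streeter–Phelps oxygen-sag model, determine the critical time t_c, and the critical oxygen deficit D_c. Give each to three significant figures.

t_c = [1/(k_2−k_1)] ln[(k_2/k_1)(1 − D₀(k_2−k_1)/(k_1 L₀))]
= [1/(0.299−0.396)] ln[(0.299/0.396)(1 − 2.53×-0.09700/(0.396×8.90))]
= (1/-0.09700) ln[0.7551 × 1.070] = -10.31 × ln(0.8076) = -10.31 × -0.2137 = 2.203 d.
L(t_c) = L₀ e^(−k_1 t_c) = 8.90 × 0.4180 = 3.720 mg/L, and at the critical point k_2 D_c = k_1 L, so D_c = (0.396/0.299) × 3.720 = 4.927 mg/L.

t_c ≈ 2.20 d; D_c ≈ 4.93 mg/L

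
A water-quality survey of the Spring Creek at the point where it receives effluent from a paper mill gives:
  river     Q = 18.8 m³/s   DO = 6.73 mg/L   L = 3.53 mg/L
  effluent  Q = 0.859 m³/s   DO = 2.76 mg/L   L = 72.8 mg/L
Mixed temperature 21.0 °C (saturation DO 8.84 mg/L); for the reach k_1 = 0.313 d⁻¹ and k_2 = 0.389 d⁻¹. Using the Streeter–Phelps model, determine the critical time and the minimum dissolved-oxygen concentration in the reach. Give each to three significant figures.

Mixed DO = (18.8×6.73 + 0.859×2.76)/(18.8+0.859) = 128.9/19.66 = 6.557 mg/L.
Mixed L₀ = (18.8×3.53 + 0.859×72.8)/(19.66) = 128.9/19.66 = 6.557 mg/L.
Initial deficit D₀ = C_s − DO₀ = 8.84 − 6.557 = 2.283 mg/L.
t_c = (1/0.07600) ln[(0.389/0.313)(1 − 2.283×0.07600/(0.313×6.557))] = 13.16 × ln(1.138) = 1.698 d.
D_c = (0.313/0.389) × 6.557 × e^(−0.313×1.698) = 0.8046 × 6.557 × 0.5878 = 3.101 mg/L.
Minimum DO = 8.84 − 3.101 = 5.739 mg/L.

t_c ≈ 1.70 d; minimum DO ≈ 5.74 mg/L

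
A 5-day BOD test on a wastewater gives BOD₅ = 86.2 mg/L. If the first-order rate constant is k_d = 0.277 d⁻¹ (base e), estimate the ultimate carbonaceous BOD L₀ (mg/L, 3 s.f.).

BOD₅ = L₀(1 − e^(−5k_d)) ⇒ L₀ = BOD₅ / (1 − e^(−5×0.277))
= 86.2 / (1 − 0.2503) = 86.2 / 0.7497 = 115.0 mg/L.

L₀ ≈ 115 mg/L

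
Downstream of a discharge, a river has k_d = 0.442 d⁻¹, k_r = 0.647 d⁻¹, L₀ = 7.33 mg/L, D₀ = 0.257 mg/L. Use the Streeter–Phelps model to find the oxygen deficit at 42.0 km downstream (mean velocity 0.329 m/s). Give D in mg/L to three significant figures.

Travel time t = x/v = 42.0 km / (0.329 m/s) = 42000 m / 0.329 m/s = 127700 s = 1.478 d.
k_d L₀/(k_r−k_d) = 0.442×7.33/(0.647−0.442) = 3.240/0.2050 = 15.80 mg/L.
e^(−k_d t) = e^(−0.442×1.478) = 0.5204; e^(−k_r t) = e^(−0.647×1.478) = 0.3844.
D = 15.80 × (0.5204 − 0.3844) + 0.257 × 0.3844 = 2.149 + 0.09880 = 2.248 mg/L.

D ≈ 2.25 mg/L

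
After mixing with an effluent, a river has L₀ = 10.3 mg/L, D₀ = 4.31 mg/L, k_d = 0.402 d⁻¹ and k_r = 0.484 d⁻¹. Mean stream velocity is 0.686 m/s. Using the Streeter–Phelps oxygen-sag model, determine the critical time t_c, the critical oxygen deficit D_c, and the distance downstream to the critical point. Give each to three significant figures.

t_c = [1/(k_r−k_d)] ln[(k_r/k_d)(1 − D₀(k_r−k_d)/(k_d L₀))]
= [1/(0.484−0.402)] ln[(0.484/0.402)(1 − 4.31×0.08200/(0.402×10.3))]
= (1/0.08200) ln[1.204 × 0.9146] = 12.20 × ln(1.101) = 12.20 × 0.09641 = 1.176 d.
D_c = (k_d/k_r) L₀ e^(−k_d t_c) = (0.402/0.484) × 10.3 × e^(−0.402×1.176) = 0.8306 × 10.3 × 0.6233 = 5.333 mg/L.
x_c = v t_c = 0.686 m/s × 1.176 d × 86400 s/d = 69690 m ≈ 69.7 km.

t_c ≈ 1.18 d; D_c ≈ 5.33 mg/L; x_c ≈ 69.7 km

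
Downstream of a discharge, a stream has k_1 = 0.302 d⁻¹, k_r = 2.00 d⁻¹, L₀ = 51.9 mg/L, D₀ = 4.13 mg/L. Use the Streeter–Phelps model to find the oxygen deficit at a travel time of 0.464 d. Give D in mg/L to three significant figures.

D ≈ 6.01 mg/L

k_1 L₀/(k_r−k_1) = 0.302×51.9/(2.00−0.302) = 15.67/1.698 = 9.231 mg/L.
e^(−k_1 t) = e^(−0.302×0.4640) = 0.8692; e^(−k_r t) = e^(−2.00×0.4640) = 0.3953.
D = 9.231 × (0.8692 − 0.3953) + 4.13 × 0.3953 = 4.374 + 1.633 = 6.007 mg/L.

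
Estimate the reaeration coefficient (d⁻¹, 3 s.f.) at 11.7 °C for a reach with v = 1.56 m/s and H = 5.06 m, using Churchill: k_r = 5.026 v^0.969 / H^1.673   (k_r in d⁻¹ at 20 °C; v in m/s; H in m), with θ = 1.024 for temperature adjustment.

k_r ≈ 0.422 d⁻¹

k_r(20) = 5.026 × 1.56^0.969 / 5.06^1.673 = 5.026 × 1.539 / 15.07 = 0.5132 d⁻¹.
k_r(11.7) = 0.5132 × 1.024^(11.7−20) = 0.5132 × 0.8213 = 0.4215 d⁻¹.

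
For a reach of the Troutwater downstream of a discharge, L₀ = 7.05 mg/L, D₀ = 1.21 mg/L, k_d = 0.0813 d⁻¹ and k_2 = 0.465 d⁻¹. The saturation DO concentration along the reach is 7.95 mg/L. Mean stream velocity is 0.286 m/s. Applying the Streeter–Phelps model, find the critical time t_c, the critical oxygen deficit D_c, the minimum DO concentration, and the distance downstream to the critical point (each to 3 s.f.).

t_c ≈ 0.216 d; D_c ≈ 1.21 mg/L; min DO ≈ 6.74 mg/L; x_c ≈ 5.35 km

With k_2/k_d = 5.720 and 1 − D₀(k_2−k_d)/(k_d L₀) = 0.1900,
t_c = ln(5.720 × 0.1900) / (0.465 − 0.0813) = ln(1.087) / 0.3837 = 0.08304/0.3837 = 0.2164 d.
L(t_c) = L₀ e^(−k_d t_c) = 7.05 × 0.9826 = 6.927 mg/L, and at the critical point k_2 D_c = k_d L, so D_c = (0.0813/0.465) × 6.927 = 1.211 mg/L.
Minimum DO = C_s − D_c = 7.95 − 1.211 = 6.739 mg/L.
x_c = v t_c = 0.286 m/s × 0.2164 d × 86400 s/d = 5348 m ≈ 5.35 km.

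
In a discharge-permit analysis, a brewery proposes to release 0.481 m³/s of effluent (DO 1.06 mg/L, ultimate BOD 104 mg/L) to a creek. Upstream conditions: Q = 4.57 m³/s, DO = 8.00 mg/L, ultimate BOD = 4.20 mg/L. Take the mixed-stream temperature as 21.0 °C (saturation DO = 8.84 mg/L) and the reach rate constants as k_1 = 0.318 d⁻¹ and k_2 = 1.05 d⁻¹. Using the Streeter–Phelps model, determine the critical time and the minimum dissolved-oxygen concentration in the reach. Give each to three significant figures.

t_c ≈ 1.23 d; minimum DO ≈ 6.04 mg/L

Mixed DO = (4.57×8.00 + 0.481×1.06)/(4.57+0.481) = 37.07/5.051 = 7.339 mg/L.
Mixed L₀ = (4.57×4.20 + 0.481×104)/(5.051) = 69.22/5.051 = 13.70 mg/L.
Initial deficit D₀ = C_s − DO₀ = 8.84 − 7.339 = 1.501 mg/L.
t_c = (1/0.7320) ln[(1.05/0.318)(1 − 1.501×0.7320/(0.318×13.70))] = 1.366 × ln(2.469) = 1.235 d.
D_c = (0.318/1.05) × 13.70 × e^(−0.318×1.235) = 0.3029 × 13.70 × 0.6752 = 2.802 mg/L.
Minimum DO = 8.84 − 2.802 = 6.038 mg/L.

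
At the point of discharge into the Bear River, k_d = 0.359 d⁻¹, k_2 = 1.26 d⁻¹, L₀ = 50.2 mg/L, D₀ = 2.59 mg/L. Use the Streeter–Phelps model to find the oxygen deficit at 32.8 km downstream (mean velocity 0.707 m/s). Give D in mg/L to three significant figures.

D ≈ 7.64 mg/L

Travel time t = x/v = 32.8 km / (0.707 m/s) = 32800 m / 0.707 m/s = 46390 s = 0.5370 d.
k_d L₀/(k_2−k_d) = 0.359×50.2/(1.26−0.359) = 18.02/0.9010 = 20.00 mg/L.
e^(−k_d t) = e^(−0.359×0.5370) = 0.8247; e^(−k_2 t) = e^(−1.26×0.5370) = 0.5084.
D = 20.00 × (0.8247 − 0.5084) + 2.59 × 0.5084 = 6.327 + 1.317 = 7.644 mg/L.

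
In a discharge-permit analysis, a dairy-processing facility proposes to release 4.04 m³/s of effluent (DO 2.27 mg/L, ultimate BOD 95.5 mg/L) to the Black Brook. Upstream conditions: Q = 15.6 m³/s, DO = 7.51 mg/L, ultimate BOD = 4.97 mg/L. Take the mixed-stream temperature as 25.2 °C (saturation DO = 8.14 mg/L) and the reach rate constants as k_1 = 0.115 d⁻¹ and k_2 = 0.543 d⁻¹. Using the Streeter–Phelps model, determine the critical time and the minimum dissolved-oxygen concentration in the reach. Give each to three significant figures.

Mixed DO = (15.6×7.51 + 4.04×2.27)/(15.6+4.04) = 126.3/19.64 = 6.432 mg/L.
Mixed L₀ = (15.6×4.97 + 4.04×95.5)/(19.64) = 463.4/19.64 = 23.59 mg/L.
Initial deficit D₀ = C_s − DO₀ = 8.14 − 6.432 = 1.708 mg/L.
t_c = (1/0.4280) ln[(0.543/0.115)(1 − 1.708×0.4280/(0.115×23.59))] = 2.336 × ln(3.450) = 2.893 d.
D_c = (0.115/0.543) × 23.59 × e^(−0.115×2.893) = 0.2118 × 23.59 × 0.7170 = 3.582 mg/L.
Minimum DO = 8.14 − 3.582 = 4.558 mg/L.

t_c ≈ 2.89 d; minimum DO ≈ 4.56 mg/L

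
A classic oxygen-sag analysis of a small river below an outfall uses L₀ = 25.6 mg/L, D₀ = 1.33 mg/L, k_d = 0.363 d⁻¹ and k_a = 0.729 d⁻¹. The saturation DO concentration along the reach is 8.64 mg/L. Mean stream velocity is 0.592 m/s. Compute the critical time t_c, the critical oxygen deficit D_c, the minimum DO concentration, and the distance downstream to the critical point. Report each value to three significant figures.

t_c ≈ 1.76 d; D_c ≈ 6.73 mg/L; min DO ≈ 1.91 mg/L; x_c ≈ 89.9 km

At the critical point dD/dt = 0, so k_d L₀ e^(−k_d t) = k_a D. Substituting D(t) from the Streeter–Phelps equation and solving for t gives
t_c = ln[(k_a/k_d)(1 − D₀(k_a−k_d)/(k_d L₀))] / (k_a−k_d).
Here k_a−k_d = 0.3660 d⁻¹ and 1 − D₀(k_a−k_d)/(k_d L₀) = 1 − 1.33×0.3660/(0.363×25.6) = 0.9476, so
t_c = ln(2.008 × 0.9476) / 0.3660 = 0.6435 / 0.3660 = 1.758 d.
L(t_c) = L₀ e^(−k_d t_c) = 25.6 × 0.5282 = 13.52 mg/L, and at the critical point k_a D_c = k_d L, so D_c = (0.363/0.729) × 13.52 = 6.734 mg/L.
Minimum DO = C_s − D_c = 8.64 − 6.734 = 1.906 mg/L.
x_c = v t_c = 0.592 m/s × 1.758 d × 86400 s/d = 89920 m ≈ 89.9 km.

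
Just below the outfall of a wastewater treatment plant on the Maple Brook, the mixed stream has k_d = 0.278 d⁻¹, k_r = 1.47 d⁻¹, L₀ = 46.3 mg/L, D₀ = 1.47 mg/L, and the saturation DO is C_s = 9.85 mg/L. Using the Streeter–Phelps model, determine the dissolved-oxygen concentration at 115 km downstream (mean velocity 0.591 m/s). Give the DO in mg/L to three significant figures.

Travel time t = x/v = 115 km / (0.591 m/s) = 115000 m / 0.591 m/s = 194600 s = 2.252 d.
k_d L₀/(k_r−k_d) = 0.278×46.3/(1.47−0.278) = 12.87/1.192 = 10.80 mg/L.
e^(−k_d t) = e^(−0.278×2.252) = 0.5347; e^(−k_r t) = e^(−1.47×2.252) = 0.03649.
D = 10.80 × (0.5347 − 0.03649) + 1.47 × 0.03649 = 5.379 + 0.05364 = 5.433 mg/L.
DO = C_s − D = 9.85 − 5.433 = 4.417 mg/L.

DO ≈ 4.42 mg/L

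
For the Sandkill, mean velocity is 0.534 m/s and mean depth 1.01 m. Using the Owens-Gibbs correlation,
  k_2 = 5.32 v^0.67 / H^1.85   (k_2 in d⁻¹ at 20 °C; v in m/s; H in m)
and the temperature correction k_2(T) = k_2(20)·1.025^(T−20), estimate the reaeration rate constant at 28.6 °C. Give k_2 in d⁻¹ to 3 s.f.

k_2(20) = 5.32 × 0.534^0.67 / 1.01^1.85 = 5.32 × 0.6568 / 1.019 = 3.431 d⁻¹.
k_2(28.6) = 3.431 × 1.025^(28.6−20) = 3.431 × 1.237 = 4.242 d⁻¹.

k_2 ≈ 4.24 d⁻¹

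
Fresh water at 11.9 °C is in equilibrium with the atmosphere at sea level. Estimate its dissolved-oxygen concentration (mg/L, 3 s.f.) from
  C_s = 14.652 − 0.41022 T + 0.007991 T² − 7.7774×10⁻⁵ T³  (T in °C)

C_s ≈ 10.8 mg/L

C_s = 14.652 − 0.41022×11.9 + 0.007991×11.9² − 7.7774×10⁻⁵×11.9³ = 10.77 mg/L.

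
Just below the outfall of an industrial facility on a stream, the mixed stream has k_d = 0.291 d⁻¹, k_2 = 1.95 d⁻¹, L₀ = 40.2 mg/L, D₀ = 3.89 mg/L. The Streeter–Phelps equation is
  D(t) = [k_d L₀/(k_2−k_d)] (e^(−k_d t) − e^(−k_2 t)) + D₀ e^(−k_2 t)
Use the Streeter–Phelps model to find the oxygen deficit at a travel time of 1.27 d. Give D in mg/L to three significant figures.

D ≈ 4.61 mg/L

k_d L₀/(k_2−k_d) = 0.291×40.2/(1.95−0.291) = 11.70/1.659 = 7.051 mg/L.
e^(−k_d t) = e^(−0.291×1.270) = 0.6910; e^(−k_2 t) = e^(−1.95×1.270) = 0.08404.
D = 7.051 × (0.6910 − 0.08404) + 3.89 × 0.08404 = 4.280 + 0.3269 = 4.607 mg/L.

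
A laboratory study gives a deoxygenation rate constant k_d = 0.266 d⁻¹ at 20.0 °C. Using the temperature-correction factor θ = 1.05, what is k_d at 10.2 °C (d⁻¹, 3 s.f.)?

k_d(T₂) = k_d(T₁) · θ^(T₂−T₁) = 0.266 × 1.05^(10.2−20.0)
= 0.266 × 1.05^-9.80 = 0.266 × 0.6199 = 0.1649 d⁻¹.

k_d ≈ 0.165 d⁻¹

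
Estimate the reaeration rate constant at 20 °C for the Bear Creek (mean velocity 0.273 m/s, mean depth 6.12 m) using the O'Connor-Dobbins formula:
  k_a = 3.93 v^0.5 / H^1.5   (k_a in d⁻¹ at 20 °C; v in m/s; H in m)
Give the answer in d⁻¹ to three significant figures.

k_a = 3.93 × 0.273^0.5 / 6.12^1.5 = 3.93 × 0.5225 / 15.14 = 0.1356 d⁻¹.

k_a ≈ 0.136 d⁻¹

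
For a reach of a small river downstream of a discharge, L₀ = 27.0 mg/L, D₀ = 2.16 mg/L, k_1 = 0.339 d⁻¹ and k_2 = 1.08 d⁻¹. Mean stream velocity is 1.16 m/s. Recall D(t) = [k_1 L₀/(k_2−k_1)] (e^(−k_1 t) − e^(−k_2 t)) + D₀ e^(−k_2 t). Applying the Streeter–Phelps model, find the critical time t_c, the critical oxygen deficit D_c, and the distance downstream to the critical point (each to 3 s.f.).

t_c ≈ 1.30 d; D_c ≈ 5.45 mg/L; x_c ≈ 131 km

t_c = [1/(k_2−k_1)] ln[(k_2/k_1)(1 − D₀(k_2−k_1)/(k_1 L₀))]
= [1/(1.08−0.339)] ln[(1.08/0.339)(1 − 2.16×0.7410/(0.339×27.0))]
= (1/0.7410) ln[3.186 × 0.8251] = 1.350 × ln(2.629) = 1.350 × 0.9665 = 1.304 d.
D_c = (k_1/k_2) L₀ e^(−k_1 t_c) = (0.339/1.08) × 27.0 × e^(−0.339×1.304) = 0.3139 × 27.0 × 0.6426 = 5.446 mg/L.
x_c = v t_c = 1.16 m/s × 1.304 d × 86400 s/d = 130700 m ≈ 131 km.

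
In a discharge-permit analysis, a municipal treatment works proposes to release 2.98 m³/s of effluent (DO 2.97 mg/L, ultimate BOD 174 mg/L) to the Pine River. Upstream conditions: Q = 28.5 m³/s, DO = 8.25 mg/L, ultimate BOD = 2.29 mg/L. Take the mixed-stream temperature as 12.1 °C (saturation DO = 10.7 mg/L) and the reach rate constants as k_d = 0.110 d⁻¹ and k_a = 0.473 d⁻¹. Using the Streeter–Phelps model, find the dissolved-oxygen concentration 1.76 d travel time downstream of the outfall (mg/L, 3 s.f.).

DO ≈ 7.23 mg/L

Mixed DO = (28.5×8.25 + 2.98×2.97)/(28.5+2.98) = 244.0/31.48 = 7.750 mg/L.
Mixed L₀ = (28.5×2.29 + 2.98×174)/(31.48) = 583.8/31.48 = 18.54 mg/L.
Initial deficit D₀ = C_s − DO₀ = 10.7 − 7.750 = 2.950 mg/L.
D(1.76) = [0.110×18.54/(0.473−0.110)](e^(−0.110×1.76) − e^(−0.473×1.76)) + 2.950 e^(−0.473×1.76)
= 5.620 × (0.8240 − 0.4350) + 2.950 × 0.4350 = 3.469 mg/L.
DO = 10.7 − 3.469 = 7.231 mg/L.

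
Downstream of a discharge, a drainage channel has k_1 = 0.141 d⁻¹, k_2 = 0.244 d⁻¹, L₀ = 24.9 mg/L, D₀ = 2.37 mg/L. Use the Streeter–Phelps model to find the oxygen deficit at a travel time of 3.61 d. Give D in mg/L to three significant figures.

D ≈ 7.34 mg/L

k_1 L₀/(k_2−k_1) = 0.141×24.9/(0.244−0.141) = 3.511/0.1030 = 34.09 mg/L.
e^(−k_1 t) = e^(−0.141×3.610) = 0.6011; e^(−k_2 t) = e^(−0.244×3.610) = 0.4144.
D = 34.09 × (0.6011 − 0.4144) + 2.37 × 0.4144 = 6.362 + 0.9822 = 7.345 mg/L.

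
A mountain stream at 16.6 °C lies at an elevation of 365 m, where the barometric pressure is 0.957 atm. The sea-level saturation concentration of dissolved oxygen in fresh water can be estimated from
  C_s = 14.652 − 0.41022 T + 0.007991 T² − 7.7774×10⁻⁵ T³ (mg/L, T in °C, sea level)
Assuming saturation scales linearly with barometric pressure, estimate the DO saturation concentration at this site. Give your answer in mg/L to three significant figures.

C_s ≈ 9.27 mg/L

At sea level: C_s = 14.652 − 0.41022×16.6 + 0.007991×16.6² − 7.7774×10⁻⁵×16.6³ = 9.689 mg/L.
Pressure correction: C_s' = 9.689 × 0.957 = 9.272 mg/L.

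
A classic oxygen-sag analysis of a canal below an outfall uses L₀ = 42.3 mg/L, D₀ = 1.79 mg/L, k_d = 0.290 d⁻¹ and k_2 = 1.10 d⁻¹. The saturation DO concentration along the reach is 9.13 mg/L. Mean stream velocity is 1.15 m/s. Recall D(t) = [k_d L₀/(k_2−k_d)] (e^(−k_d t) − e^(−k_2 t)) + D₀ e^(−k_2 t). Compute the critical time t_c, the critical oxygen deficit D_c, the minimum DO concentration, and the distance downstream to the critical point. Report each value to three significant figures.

t_c = [1/(k_2−k_d)] ln[(k_2/k_d)(1 − D₀(k_2−k_d)/(k_d L₀))]
= [1/(1.10−0.290)] ln[(1.10/0.290)(1 − 1.79×0.8100/(0.290×42.3))]
= (1/0.8100) ln[3.793 × 0.8818] = 1.235 × ln(3.345) = 1.235 × 1.207 = 1.491 d.
L(t_c) = L₀ e^(−k_d t_c) = 42.3 × 0.6490 = 27.45 mg/L, and at the critical point k_2 D_c = k_d L, so D_c = (0.290/1.10) × 27.45 = 7.238 mg/L.
Minimum DO = C_s − D_c = 9.13 − 7.238 = 1.892 mg/L.
x_c = v t_c = 1.15 m/s × 1.491 d × 86400 s/d = 148100 m ≈ 148 km.

t_c ≈ 1.49 d; D_c ≈ 7.24 mg/L; min DO ≈ 1.89 mg/L; x_c ≈ 148 km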